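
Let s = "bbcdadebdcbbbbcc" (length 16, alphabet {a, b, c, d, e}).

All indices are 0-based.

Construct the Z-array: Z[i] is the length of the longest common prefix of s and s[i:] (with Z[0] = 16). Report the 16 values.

Z[0]=16
i=1: i≥r, start 0; Z[1]=1 extend→box=[1,2)
i=2: i≥r, start 0; Z[2]=0
i=3: i≥r, start 0; Z[3]=0
i=4: i≥r, start 0; Z[4]=0
i=5: i≥r, start 0; Z[5]=0
i=6: i≥r, start 0; Z[6]=0
i=7: i≥r, start 0; Z[7]=1 extend→box=[7,8)
i=8: i≥r, start 0; Z[8]=0
i=9: i≥r, start 0; Z[9]=0
i=10: i≥r, start 0; Z[10]=2 extend→box=[10,12)
i=11: min(r-i=1, Z[1]=1)=1; Z[11]=2 extend→box=[11,13)
i=12: min(r-i=1, Z[1]=1)=1; Z[12]=3 extend→box=[12,15)
i=13: min(r-i=2, Z[1]=1)=1; Z[13]=1
i=14: min(r-i=1, Z[2]=0)=0; Z[14]=0
i=15: i≥r, start 0; Z[15]=0

[16, 1, 0, 0, 0, 0, 0, 1, 0, 0, 2, 2, 3, 1, 0, 0]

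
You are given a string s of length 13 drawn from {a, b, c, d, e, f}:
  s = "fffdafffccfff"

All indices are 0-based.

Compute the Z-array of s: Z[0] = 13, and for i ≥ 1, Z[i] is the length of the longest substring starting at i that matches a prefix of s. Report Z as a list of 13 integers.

Z[0]=13
i=1: outside box; Z[1]=2 grow→box=[1,3)
i=2: min(r-i=1, Z[1]=2)=1; Z[2]=1
i=3: outside box; Z[3]=0
i=4: outside box; Z[4]=0
i=5: outside box; Z[5]=3 grow→box=[5,8)
i=6: min(r-i=2, Z[1]=2)=2; Z[6]=2
i=7: min(r-i=1, Z[2]=1)=1; Z[7]=1
i=8: outside box; Z[8]=0
i=9: outside box; Z[9]=0
i=10: outside box; Z[10]=3 grow→box=[10,13)
i=11: min(r-i=2, Z[1]=2)=2; Z[11]=2
i=12: min(r-i=1, Z[2]=1)=1; Z[12]=1

[13, 2, 1, 0, 0, 3, 2, 1, 0, 0, 3, 2, 1]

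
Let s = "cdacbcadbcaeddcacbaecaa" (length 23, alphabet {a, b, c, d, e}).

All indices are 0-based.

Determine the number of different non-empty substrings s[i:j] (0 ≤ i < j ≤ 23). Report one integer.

rank→(start, suffix):
  0 → (22, 'a')
  1 → (21, 'aa')
  2 → (15, 'acbaecaa')
  3 → (2, 'acbcadbcaeddcacbaecaa')
  4 → (6, 'adbcaeddcacbaecaa')
  5 → (18, 'aecaa')
  6 → (10, 'aeddcacbaecaa')
  7 → (17, 'baecaa')
  8 → (4, 'bcadbcaeddcacbaecaa')
  9 → (8, 'bcaeddcacbaecaa')
  10 → (20, 'caa')
  11 → (14, 'cacbaecaa')
  12 → (5, 'cadbcaeddcacbaecaa')
  13 → (9, 'caeddcacbaecaa')
  14 → (16, 'cbaecaa')
  15 → (3, 'cbcadbcaeddcacbaecaa')
  16 → (0, 'cdacbcadbcaeddcacbaecaa')
  17 → (1, 'dacbcadbcaeddcacbaecaa')
  18 → (7, 'dbcaeddcacbaecaa')
  19 → (13, 'dcacbaecaa')
  20 → (12, 'ddcacbaecaa')
  21 → (19, 'ecaa')
  22 → (11, 'eddcacbaecaa')

SA = [22, 21, 15, 2, 6, 18, 10, 17, 4, 8, 20, 14, 5, 9, 16, 3, 0, 1, 7, 13, 12, 19, 11]
rank  pair      lcp
   1  s[22:],s[21:]  1  'a'
   2  s[21:],s[15:]  1  'a'
   3  s[15:],s[2:]  3  'acb'
   4  s[2:],s[6:]  1  'a'
   5  s[6:],s[18:]  1  'a'
   6  s[18:],s[10:]  2  'ae'
   7  s[10:],s[17:]  0  ''
   8  s[17:],s[4:]  1  'b'
   9  s[4:],s[8:]  3  'bca'
  10  s[8:],s[20:]  0  ''
  11  s[20:],s[14:]  2  'ca'
  12  s[14:],s[5:]  2  'ca'
  13  s[5:],s[9:]  2  'ca'
  14  s[9:],s[16:]  1  'c'
  15  s[16:],s[3:]  2  'cb'
  16  s[3:],s[0:]  1  'c'
  17  s[0:],s[1:]  0  ''
  18  s[1:],s[7:]  1  'd'
  19  s[7:],s[13:]  1  'd'
  20  s[13:],s[12:]  1  'd'
  21  s[12:],s[19:]  0  ''
  22  s[19:],s[11:]  1  'e'

n(n+1)/2 = 23·24/2 = 276
Σ LCP = 0 + 1 + 1 + 3 + 1 + 1 + 2 + 0 + 1 + 3 + 0 + 2 + 2 + 2 + 1 + 2 + 1 + 0 + 1 + 1 + 1 + 0 + 1 = 27
distinct = 276 − 27 = 249

249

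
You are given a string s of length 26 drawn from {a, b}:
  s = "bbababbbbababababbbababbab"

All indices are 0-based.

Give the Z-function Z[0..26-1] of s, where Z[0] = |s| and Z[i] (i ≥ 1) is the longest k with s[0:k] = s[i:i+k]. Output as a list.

[26, 1, 0, 1, 0, 2, 2, 6, 1, 0, 1, 0, 1, 0, 1, 0, 2, 7, 1, 0, 1, 0, 4, 1, 0, 1]

Z[0]=26
i=1: fresh scan; Z[1]=1 scan→box=[1,2)
i=2: fresh scan; Z[2]=0
i=3: fresh scan; Z[3]=1 scan→box=[3,4)
i=4: fresh scan; Z[4]=0
i=5: fresh scan; Z[5]=2 scan→box=[5,7)
i=6: min(r-i=1, Z[1]=1)=1; Z[6]=2 scan→box=[6,8)
i=7: min(r-i=1, Z[1]=1)=1; Z[7]=6 scan→box=[7,13)
i=8: min(r-i=5, Z[1]=1)=1; Z[8]=1
i=9: min(r-i=4, Z[2]=0)=0; Z[9]=0
i=10: min(r-i=3, Z[3]=1)=1; Z[10]=1
i=11: min(r-i=2, Z[4]=0)=0; Z[11]=0
i=12: min(r-i=1, Z[5]=2)=1; Z[12]=1
i=13: fresh scan; Z[13]=0
i=14: fresh scan; Z[14]=1 scan→box=[14,15)
i=15: fresh scan; Z[15]=0
i=16: fresh scan; Z[16]=2 scan→box=[16,18)
i=17: min(r-i=1, Z[1]=1)=1; Z[17]=7 scan→box=[17,24)
i=18: min(r-i=6, Z[1]=1)=1; Z[18]=1
i=19: min(r-i=5, Z[2]=0)=0; Z[19]=0
i=20: min(r-i=4, Z[3]=1)=1; Z[20]=1
i=21: min(r-i=3, Z[4]=0)=0; Z[21]=0
i=22: min(r-i=2, Z[5]=2)=2; Z[22]=4 scan→box=[22,26)
i=23: min(r-i=3, Z[1]=1)=1; Z[23]=1
i=24: min(r-i=2, Z[2]=0)=0; Z[24]=0
i=25: min(r-i=1, Z[3]=1)=1; Z[25]=1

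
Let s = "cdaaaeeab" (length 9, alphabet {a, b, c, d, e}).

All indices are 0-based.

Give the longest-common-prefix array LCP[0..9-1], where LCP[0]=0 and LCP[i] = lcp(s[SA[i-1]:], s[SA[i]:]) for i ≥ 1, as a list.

sorted suffixes:
  #0 SA[0]=2  'aaaeeab'
  #1 SA[1]=3  'aaeeab'
  #2 SA[2]=7  'ab'
  #3 SA[3]=4  'aeeab'
  #4 SA[4]=8  'b'
  #5 SA[5]=0  'cdaaaeeab'
  #6 SA[6]=1  'daaaeeab'
  #7 SA[7]=6  'eab'
  #8 SA[8]=5  'eeab'

SA = [2, 3, 7, 4, 8, 0, 1, 6, 5]
[i] adj suffixes → lcp
  [1] 2/3 → 2 ('aa')
  [2] 3/7 → 1 ('a')
  [3] 7/4 → 1 ('a')
  [4] 4/8 → 0 ('')
  [5] 8/0 → 0 ('')
  [6] 0/1 → 0 ('')
  [7] 1/6 → 0 ('')
  [8] 6/5 → 1 ('e')

[0, 2, 1, 1, 0, 0, 0, 0, 1]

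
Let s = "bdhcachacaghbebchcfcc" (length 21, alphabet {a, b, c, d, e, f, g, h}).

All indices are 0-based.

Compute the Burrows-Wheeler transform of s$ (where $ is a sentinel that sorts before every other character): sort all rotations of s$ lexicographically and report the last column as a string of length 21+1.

chcce$hchafhabbbcacgdc

rank  rotation                last
    0  $bdhcachacaghbebchcfcc  c
    1  acaghbebchcfcc$bdhcach  h
    2  achacaghbebchcfcc$bdhc  c
    3  aghbebchcfcc$bdhcachac  c
    4  bchcfcc$bdhcachacaghbe  e
    5  bdhcachacaghbebchcfcc$  $
    6  bebchcfcc$bdhcachacagh  h
    7  c$bdhcachacaghbebchcfc  c
    8  cachacaghbebchcfcc$bdh  h
    9  caghbebchcfcc$bdhcacha  a
   10  cc$bdhcachacaghbebchcf  f
   11  cfcc$bdhcachacaghbebch  h
   12  chacaghbebchcfcc$bdhca  a
   13  chcfcc$bdhcachacaghbeb  b
   14  dhcachacaghbebchcfcc$b  b
   15  ebchcfcc$bdhcachacaghb  b
   16  fcc$bdhcachacaghbebchc  c
   17  ghbebchcfcc$bdhcachaca  a
   18  hacaghbebchcfcc$bdhcac  c
   19  hbebchcfcc$bdhcachacag  g
   20  hcachacaghbebchcfcc$bd  d
   21  hcfcc$bdhcachacaghbebc  c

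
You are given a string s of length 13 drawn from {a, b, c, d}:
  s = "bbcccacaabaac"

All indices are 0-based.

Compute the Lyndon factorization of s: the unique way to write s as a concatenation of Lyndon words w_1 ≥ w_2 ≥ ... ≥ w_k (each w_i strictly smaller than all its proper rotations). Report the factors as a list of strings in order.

emit factor 1: 'bbccc' (i=0, period=5)
emit factor 2: 'ac' (i=5, period=2)
emit factor 3: 'aabaac' (i=7, period=6)

["bbccc", "ac", "aabaac"]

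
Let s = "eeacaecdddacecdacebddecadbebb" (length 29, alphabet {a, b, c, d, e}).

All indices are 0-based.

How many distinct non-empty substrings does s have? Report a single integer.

396

rank→(start, suffix):
  0 → (2, 'acaecdddacecdacebddecadbebb')
  1 → (15, 'acebddecadbebb')
  2 → (10, 'acecdacebddecadbebb')
  3 → (23, 'adbebb')
  4 → (4, 'aecdddacecdacebddecadbebb')
  5 → (28, 'b')
  6 → (27, 'bb')
  7 → (18, 'bddecadbebb')
  8 → (25, 'bebb')
  9 → (22, 'cadbebb')
  10 → (3, 'caecdddacecdacebddecadbebb')
  11 → (13, 'cdacebddecadbebb')
  12 → (6, 'cdddacecdacebddecadbebb')
  13 → (16, 'cebddecadbebb')
  14 → (11, 'cecdacebddecadbebb')
  15 → (14, 'dacebddecadbebb')
  16 → (9, 'dacecdacebddecadbebb')
  17 → (24, 'dbebb')
  18 → (8, 'ddacecdacebddecadbebb')
  19 → (7, 'dddacecdacebddecadbebb')
  20 → (19, 'ddecadbebb')
  21 → (20, 'decadbebb')
  22 → (1, 'eacaecdddacecdacebddecadbebb')
  23 → (26, 'ebb')
  24 → (17, 'ebddecadbebb')
  25 → (21, 'ecadbebb')
  26 → (12, 'ecdacebddecadbebb')
  27 → (5, 'ecdddacecdacebddecadbebb')
  28 → (0, 'eeacaecdddacecdacebddecadbebb')

SA = [2, 15, 10, 23, 4, 28, 27, 18, 25, 22, 3, 13, 6, 16, 11, 14, 9, 24, 8, 7, 19, 20, 1, 26, 17, 21, 12, 5, 0]
rank  pair      lcp
   1  s[2:],s[15:]  2  'ac'
   2  s[15:],s[10:]  3  'ace'
   3  s[10:],s[23:]  1  'a'
   4  s[23:],s[4:]  1  'a'
   5  s[4:],s[28:]  0  ''
   6  s[28:],s[27:]  1  'b'
   7  s[27:],s[18:]  1  'b'
   8  s[18:],s[25:]  1  'b'
   9  s[25:],s[22:]  0  ''
  10  s[22:],s[3:]  2  'ca'
  11  s[3:],s[13:]  1  'c'
  12  s[13:],s[6:]  2  'cd'
  13  s[6:],s[16:]  1  'c'
  14  s[16:],s[11:]  2  'ce'
  15  s[11:],s[14:]  0  ''
  16  s[14:],s[9:]  4  'dace'
  17  s[9:],s[24:]  1  'd'
  18  s[24:],s[8:]  1  'd'
  19  s[8:],s[7:]  2  'dd'
  20  s[7:],s[19:]  2  'dd'
  21  s[19:],s[20:]  1  'd'
  22  s[20:],s[1:]  0  ''
  23  s[1:],s[26:]  1  'e'
  24  s[26:],s[17:]  2  'eb'
  25  s[17:],s[21:]  1  'e'
  26  s[21:],s[12:]  2  'ec'
  27  s[12:],s[5:]  3  'ecd'
  28  s[5:],s[0:]  1  'e'

n(n+1)/2 = 29·30/2 = 435
Σ LCP = 0 + 2 + 3 + 1 + 1 + 0 + 1 + 1 + 1 + 0 + 2 + 1 + 2 + 1 + 2 + 0 + 4 + 1 + 1 + 2 + 2 + 1 + 0 + 1 + 2 + 1 + 2 + 3 + 1 = 39
distinct = 435 − 39 = 396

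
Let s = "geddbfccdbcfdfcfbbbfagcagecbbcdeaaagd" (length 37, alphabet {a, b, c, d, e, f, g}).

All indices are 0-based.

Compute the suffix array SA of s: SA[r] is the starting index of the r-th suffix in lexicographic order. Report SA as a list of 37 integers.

sorted suffixes:
  #0 SA[0]=32  'aaagd'
  #1 SA[1]=33  'aagd'
  #2 SA[2]=20  'agcagecbbcdeaaagd'
  #3 SA[3]=34  'agd'
  #4 SA[4]=23  'agecbbcdeaaagd'
  #5 SA[5]=16  'bbbfagcagecbbcdeaaagd'
  #6 SA[6]=27  'bbcdeaaagd'
  #7 SA[7]=17  'bbfagcagecbbcdeaaagd'
  #8 SA[8]=28  'bcdeaaagd'
  #9 SA[9]=9  'bcfdfcfbbbfagcagecbbcdeaaagd'
  #10 SA[10]=18  'bfagcagecbbcdeaaagd'
  #11 SA[11]=4  'bfccdbcfdfcfbbbfagcagecbbcdeaaagd'
  #12 SA[12]=22  'cagecbbcdeaaagd'
  #13 SA[13]=26  'cbbcdeaaagd'
  #14 SA[14]=6  'ccdbcfdfcfbbbfagcagecbbcdeaaagd'
  #15 SA[15]=7  'cdbcfdfcfbbbfagcagecbbcdeaaagd'
  #16 SA[16]=29  'cdeaaagd'
  #17 SA[17]=14  'cfbbbfagcagecbbcdeaaagd'
  #18 SA[18]=10  'cfdfcfbbbfagcagecbbcdeaaagd'
  #19 SA[19]=36  'd'
  #20 SA[20]=8  'dbcfdfcfbbbfagcagecbbcdeaaagd'
  #21 SA[21]=3  'dbfccdbcfdfcfbbbfagcagecbbcdeaaagd'
  #22 SA[22]=2  'ddbfccdbcfdfcfbbbfagcagecbbcdeaaagd'
  #23 SA[23]=30  'deaaagd'
  #24 SA[24]=12  'dfcfbbbfagcagecbbcdeaaagd'
  #25 SA[25]=31  'eaaagd'
  #26 SA[26]=25  'ecbbcdeaaagd'
  #27 SA[27]=1  'eddbfccdbcfdfcfbbbfagcagecbbcdeaaagd'
  #28 SA[28]=19  'fagcagecbbcdeaaagd'
  #29 SA[29]=15  'fbbbfagcagecbbcdeaaagd'
  #30 SA[30]=5  'fccdbcfdfcfbbbfagcagecbbcdeaaagd'
  #31 SA[31]=13  'fcfbbbfagcagecbbcdeaaagd'
  #32 SA[32]=11  'fdfcfbbbfagcagecbbcdeaaagd'
  #33 SA[33]=21  'gcagecbbcdeaaagd'
  #34 SA[34]=35  'gd'
  #35 SA[35]=24  'gecbbcdeaaagd'
  #36 SA[36]=0  'geddbfccdbcfdfcfbbbfagcagecbbcdeaaagd'

[32, 33, 20, 34, 23, 16, 27, 17, 28, 9, 18, 4, 22, 26, 6, 7, 29, 14, 10, 36, 8, 3, 2, 30, 12, 31, 25, 1, 19, 15, 5, 13, 11, 21, 35, 24, 0]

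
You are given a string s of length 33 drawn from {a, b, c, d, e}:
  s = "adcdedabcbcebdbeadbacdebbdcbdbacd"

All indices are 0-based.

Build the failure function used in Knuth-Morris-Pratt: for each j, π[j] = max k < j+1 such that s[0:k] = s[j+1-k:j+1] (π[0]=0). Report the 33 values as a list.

π[0] = 0
j=1 s[j]='d': π[1]=0 (border '')
j=2 s[j]='c': π[2]=0 (border '')
j=3 s[j]='d': π[3]=0 (border '')
j=4 s[j]='e': π[4]=0 (border '')
j=5 s[j]='d': π[5]=0 (border '')
j=6 s[j]='a': π[6]=1 (border 'a')
j=7 s[j]='b': k: 1→0; π[7]=0 (border '')
j=8 s[j]='c': π[8]=0 (border '')
j=9 s[j]='b': π[9]=0 (border '')
j=10 s[j]='c': π[10]=0 (border '')
j=11 s[j]='e': π[11]=0 (border '')
j=12 s[j]='b': π[12]=0 (border '')
j=13 s[j]='d': π[13]=0 (border '')
j=14 s[j]='b': π[14]=0 (border '')
j=15 s[j]='e': π[15]=0 (border '')
j=16 s[j]='a': π[16]=1 (border 'a')
j=17 s[j]='d': π[17]=2 (border 'ad')
j=18 s[j]='b': k: 2→0; π[18]=0 (border '')
j=19 s[j]='a': π[19]=1 (border 'a')
j=20 s[j]='c': k: 1→0; π[20]=0 (border '')
j=21 s[j]='d': π[21]=0 (border '')
j=22 s[j]='e': π[22]=0 (border '')
j=23 s[j]='b': π[23]=0 (border '')
j=24 s[j]='b': π[24]=0 (border '')
j=25 s[j]='d': π[25]=0 (border '')
j=26 s[j]='c': π[26]=0 (border '')
j=27 s[j]='b': π[27]=0 (border '')
j=28 s[j]='d': π[28]=0 (border '')
j=29 s[j]='b': π[29]=0 (border '')
j=30 s[j]='a': π[30]=1 (border 'a')
j=31 s[j]='c': k: 1→0; π[31]=0 (border '')
j=32 s[j]='d': π[32]=0 (border '')

[0, 0, 0, 0, 0, 0, 1, 0, 0, 0, 0, 0, 0, 0, 0, 0, 1, 2, 0, 1, 0, 0, 0, 0, 0, 0, 0, 0, 0, 0, 1, 0, 0]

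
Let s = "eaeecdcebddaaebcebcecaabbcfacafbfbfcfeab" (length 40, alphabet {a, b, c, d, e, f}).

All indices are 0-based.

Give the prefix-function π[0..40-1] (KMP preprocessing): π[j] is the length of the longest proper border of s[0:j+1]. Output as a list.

π[0] = 0
j=1 s[j]='a': π[1]=0 (border '')
j=2 s[j]='e': π[2]=1 (border 'e')
j=3 s[j]='e': k: 1→0; π[3]=1 (border 'e')
j=4 s[j]='c': k: 1→0; π[4]=0 (border '')
j=5 s[j]='d': π[5]=0 (border '')
j=6 s[j]='c': π[6]=0 (border '')
j=7 s[j]='e': π[7]=1 (border 'e')
j=8 s[j]='b': k: 1→0; π[8]=0 (border '')
j=9 s[j]='d': π[9]=0 (border '')
j=10 s[j]='d': π[10]=0 (border '')
j=11 s[j]='a': π[11]=0 (border '')
j=12 s[j]='a': π[12]=0 (border '')
j=13 s[j]='e': π[13]=1 (border 'e')
j=14 s[j]='b': k: 1→0; π[14]=0 (border '')
j=15 s[j]='c': π[15]=0 (border '')
j=16 s[j]='e': π[16]=1 (border 'e')
j=17 s[j]='b': k: 1→0; π[17]=0 (border '')
j=18 s[j]='c': π[18]=0 (border '')
j=19 s[j]='e': π[19]=1 (border 'e')
j=20 s[j]='c': k: 1→0; π[20]=0 (border '')
j=21 s[j]='a': π[21]=0 (border '')
j=22 s[j]='a': π[22]=0 (border '')
j=23 s[j]='b': π[23]=0 (border '')
j=24 s[j]='b': π[24]=0 (border '')
j=25 s[j]='c': π[25]=0 (border '')
j=26 s[j]='f': π[26]=0 (border '')
j=27 s[j]='a': π[27]=0 (border '')
j=28 s[j]='c': π[28]=0 (border '')
j=29 s[j]='a': π[29]=0 (border '')
j=30 s[j]='f': π[30]=0 (border '')
j=31 s[j]='b': π[31]=0 (border '')
j=32 s[j]='f': π[32]=0 (border '')
j=33 s[j]='b': π[33]=0 (border '')
j=34 s[j]='f': π[34]=0 (border '')
j=35 s[j]='c': π[35]=0 (border '')
j=36 s[j]='f': π[36]=0 (border '')
j=37 s[j]='e': π[37]=1 (border 'e')
j=38 s[j]='a': π[38]=2 (border 'ea')
j=39 s[j]='b': k: 2→0; π[39]=0 (border '')

[0, 0, 1, 1, 0, 0, 0, 1, 0, 0, 0, 0, 0, 1, 0, 0, 1, 0, 0, 1, 0, 0, 0, 0, 0, 0, 0, 0, 0, 0, 0, 0, 0, 0, 0, 0, 0, 1, 2, 0]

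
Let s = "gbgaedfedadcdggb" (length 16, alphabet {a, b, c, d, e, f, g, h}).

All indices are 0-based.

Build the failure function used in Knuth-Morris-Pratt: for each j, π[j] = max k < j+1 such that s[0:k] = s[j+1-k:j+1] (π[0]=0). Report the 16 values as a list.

[0, 0, 1, 0, 0, 0, 0, 0, 0, 0, 0, 0, 0, 1, 1, 2]

π[0] = 0
j=1 s[j]='b': π[1]=0 (border '')
j=2 s[j]='g': π[2]=1 (border 'g')
j=3 s[j]='a': k: 1→0; π[3]=0 (border '')
j=4 s[j]='e': π[4]=0 (border '')
j=5 s[j]='d': π[5]=0 (border '')
j=6 s[j]='f': π[6]=0 (border '')
j=7 s[j]='e': π[7]=0 (border '')
j=8 s[j]='d': π[8]=0 (border '')
j=9 s[j]='a': π[9]=0 (border '')
j=10 s[j]='d': π[10]=0 (border '')
j=11 s[j]='c': π[11]=0 (border '')
j=12 s[j]='d': π[12]=0 (border '')
j=13 s[j]='g': π[13]=1 (border 'g')
j=14 s[j]='g': k: 1→0; π[14]=1 (border 'g')
j=15 s[j]='b': π[15]=2 (border 'gb')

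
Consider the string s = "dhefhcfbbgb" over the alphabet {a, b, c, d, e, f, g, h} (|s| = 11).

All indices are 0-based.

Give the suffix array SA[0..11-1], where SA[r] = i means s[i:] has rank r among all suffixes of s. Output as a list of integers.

[10, 7, 8, 5, 0, 2, 6, 3, 9, 4, 1]

rank→(start, suffix):
  0 → (10, 'b')
  1 → (7, 'bbgb')
  2 → (8, 'bgb')
  3 → (5, 'cfbbgb')
  4 → (0, 'dhefhcfbbgb')
  5 → (2, 'efhcfbbgb')
  6 → (6, 'fbbgb')
  7 → (3, 'fhcfbbgb')
  8 → (9, 'gb')
  9 → (4, 'hcfbbgb')
  10 → (1, 'hefhcfbbgb')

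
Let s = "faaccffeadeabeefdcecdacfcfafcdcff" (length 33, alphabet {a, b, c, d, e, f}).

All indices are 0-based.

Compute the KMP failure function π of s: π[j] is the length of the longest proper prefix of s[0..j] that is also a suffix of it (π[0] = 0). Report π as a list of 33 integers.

[0, 0, 0, 0, 0, 1, 1, 0, 0, 0, 0, 0, 0, 0, 0, 1, 0, 0, 0, 0, 0, 0, 0, 1, 0, 1, 2, 1, 0, 0, 0, 1, 1]

π[0] = 0
j=1 s[j]='a': π[1]=0 (border '')
j=2 s[j]='a': π[2]=0 (border '')
j=3 s[j]='c': π[3]=0 (border '')
j=4 s[j]='c': π[4]=0 (border '')
j=5 s[j]='f': π[5]=1 (border 'f')
j=6 s[j]='f': k: 1→0; π[6]=1 (border 'f')
j=7 s[j]='e': k: 1→0; π[7]=0 (border '')
j=8 s[j]='a': π[8]=0 (border '')
j=9 s[j]='d': π[9]=0 (border '')
j=10 s[j]='e': π[10]=0 (border '')
j=11 s[j]='a': π[11]=0 (border '')
j=12 s[j]='b': π[12]=0 (border '')
j=13 s[j]='e': π[13]=0 (border '')
j=14 s[j]='e': π[14]=0 (border '')
j=15 s[j]='f': π[15]=1 (border 'f')
j=16 s[j]='d': k: 1→0; π[16]=0 (border '')
j=17 s[j]='c': π[17]=0 (border '')
j=18 s[j]='e': π[18]=0 (border '')
j=19 s[j]='c': π[19]=0 (border '')
j=20 s[j]='d': π[20]=0 (border '')
j=21 s[j]='a': π[21]=0 (border '')
j=22 s[j]='c': π[22]=0 (border '')
j=23 s[j]='f': π[23]=1 (border 'f')
j=24 s[j]='c': k: 1→0; π[24]=0 (border '')
j=25 s[j]='f': π[25]=1 (border 'f')
j=26 s[j]='a': π[26]=2 (border 'fa')
j=27 s[j]='f': k: 2→0; π[27]=1 (border 'f')
j=28 s[j]='c': k: 1→0; π[28]=0 (border '')
j=29 s[j]='d': π[29]=0 (border '')
j=30 s[j]='c': π[30]=0 (border '')
j=31 s[j]='f': π[31]=1 (border 'f')
j=32 s[j]='f': k: 1→0; π[32]=1 (border 'f')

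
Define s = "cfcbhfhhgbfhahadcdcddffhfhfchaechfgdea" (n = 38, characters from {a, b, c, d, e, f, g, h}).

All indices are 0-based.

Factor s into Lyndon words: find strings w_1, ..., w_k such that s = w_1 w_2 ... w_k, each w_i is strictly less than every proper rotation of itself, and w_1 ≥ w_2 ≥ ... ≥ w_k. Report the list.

emit factor 1: 'cf' (i=0, period=2)
emit factor 2: 'c' (i=2, period=1)
emit factor 3: 'bhfhhg' (i=3, period=6)
emit factor 4: 'bfh' (i=9, period=3)
emit factor 5: 'ah' (i=12, period=2)
emit factor 6: 'adcdcddffhfhfchaechfgde' (i=14, period=23)
emit factor 7: 'a' (i=37, period=1)

["cf", "c", "bhfhhg", "bfh", "ah", "adcdcddffhfhfchaechfgde", "a"]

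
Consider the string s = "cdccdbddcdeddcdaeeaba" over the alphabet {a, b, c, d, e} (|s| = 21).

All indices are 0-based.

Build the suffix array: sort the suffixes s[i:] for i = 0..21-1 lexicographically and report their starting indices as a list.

[20, 18, 15, 19, 5, 2, 13, 3, 0, 8, 14, 4, 1, 12, 7, 11, 6, 9, 17, 10, 16]

sorted suffixes:
  #0 SA[0]=20  'a'
  #1 SA[1]=18  'aba'
  #2 SA[2]=15  'aeeaba'
  #3 SA[3]=19  'ba'
  #4 SA[4]=5  'bddcdeddcdaeeaba'
  #5 SA[5]=2  'ccdbddcdeddcdaeeaba'
  #6 SA[6]=13  'cdaeeaba'
  #7 SA[7]=3  'cdbddcdeddcdaeeaba'
  #8 SA[8]=0  'cdccdbddcdeddcdaeeaba'
  #9 SA[9]=8  'cdeddcdaeeaba'
  #10 SA[10]=14  'daeeaba'
  #11 SA[11]=4  'dbddcdeddcdaeeaba'
  #12 SA[12]=1  'dccdbddcdeddcdaeeaba'
  #13 SA[13]=12  'dcdaeeaba'
  #14 SA[14]=7  'dcdeddcdaeeaba'
  #15 SA[15]=11  'ddcdaeeaba'
  #16 SA[16]=6  'ddcdeddcdaeeaba'
  #17 SA[17]=9  'deddcdaeeaba'
  #18 SA[18]=17  'eaba'
  #19 SA[19]=10  'eddcdaeeaba'
  #20 SA[20]=16  'eeaba'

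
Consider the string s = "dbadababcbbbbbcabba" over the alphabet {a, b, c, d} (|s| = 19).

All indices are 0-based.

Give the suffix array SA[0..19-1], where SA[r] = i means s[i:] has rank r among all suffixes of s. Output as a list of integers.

[18, 4, 15, 6, 2, 17, 5, 1, 16, 9, 10, 11, 12, 13, 7, 14, 8, 3, 0]

rank | idx | suffix
   0 |  18 | a
   1 |   4 | ababcbbbbbcabba
   2 |  15 | abba
   3 |   6 | abcbbbbbcabba
   4 |   2 | adababcbbbbbcabba
   5 |  17 | ba
   6 |   5 | babcbbbbbcabba
   7 |   1 | badababcbbbbbcabba
   8 |  16 | bba
   9 |   9 | bbbbbcabba
  10 |  10 | bbbbcabba
  11 |  11 | bbbcabba
  12 |  12 | bbcabba
  13 |  13 | bcabba
  14 |   7 | bcbbbbbcabba
  15 |  14 | cabba
  16 |   8 | cbbbbbcabba
  17 |   3 | dababcbbbbbcabba
  18 |   0 | dbadababcbbbbbcabba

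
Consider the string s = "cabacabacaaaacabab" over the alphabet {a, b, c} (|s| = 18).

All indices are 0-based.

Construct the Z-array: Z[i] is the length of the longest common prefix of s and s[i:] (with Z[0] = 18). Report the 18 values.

[18, 0, 0, 0, 6, 0, 0, 0, 2, 0, 0, 0, 0, 4, 0, 0, 0, 0]

Z[0]=18
i=1: fresh scan; Z[1]=0
i=2: fresh scan; Z[2]=0
i=3: fresh scan; Z[3]=0
i=4: fresh scan; Z[4]=6 scan→box=[4,10)
i=5: min(r-i=5, Z[1]=0)=0; Z[5]=0
i=6: min(r-i=4, Z[2]=0)=0; Z[6]=0
i=7: min(r-i=3, Z[3]=0)=0; Z[7]=0
i=8: min(r-i=2, Z[4]=6)=2; Z[8]=2
i=9: min(r-i=1, Z[5]=0)=0; Z[9]=0
i=10: fresh scan; Z[10]=0
i=11: fresh scan; Z[11]=0
i=12: fresh scan; Z[12]=0
i=13: fresh scan; Z[13]=4 scan→box=[13,17)
i=14: min(r-i=3, Z[1]=0)=0; Z[14]=0
i=15: min(r-i=2, Z[2]=0)=0; Z[15]=0
i=16: min(r-i=1, Z[3]=0)=0; Z[16]=0
i=17: fresh scan; Z[17]=0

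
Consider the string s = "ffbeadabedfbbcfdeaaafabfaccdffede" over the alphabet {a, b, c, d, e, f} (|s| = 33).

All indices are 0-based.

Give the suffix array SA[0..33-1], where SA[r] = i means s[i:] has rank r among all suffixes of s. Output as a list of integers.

rank→(start, suffix):
  0 → (17, 'aaafabfaccdffede')
  1 → (18, 'aafabfaccdffede')
  2 → (6, 'abedfbbcfdeaaafabfaccdffede')
  3 → (21, 'abfaccdffede')
  4 → (24, 'accdffede')
  5 → (4, 'adabedfbbcfdeaaafabfaccdffede')
  6 → (19, 'afabfaccdffede')
  7 → (11, 'bbcfdeaaafabfaccdffede')
  8 → (12, 'bcfdeaaafabfaccdffede')
  9 → (2, 'beadabedfbbcfdeaaafabfaccdffede')
  10 → (7, 'bedfbbcfdeaaafabfaccdffede')
  11 → (22, 'bfaccdffede')
  12 → (25, 'ccdffede')
  13 → (26, 'cdffede')
  14 → (13, 'cfdeaaafabfaccdffede')
  15 → (5, 'dabedfbbcfdeaaafabfaccdffede')
  16 → (31, 'de')
  17 → (15, 'deaaafabfaccdffede')
  18 → (9, 'dfbbcfdeaaafabfaccdffede')
  19 → (27, 'dffede')
  20 → (32, 'e')
  21 → (16, 'eaaafabfaccdffede')
  22 → (3, 'eadabedfbbcfdeaaafabfaccdffede')
  23 → (30, 'ede')
  24 → (8, 'edfbbcfdeaaafabfaccdffede')
  25 → (20, 'fabfaccdffede')
  26 → (23, 'faccdffede')
  27 → (10, 'fbbcfdeaaafabfaccdffede')
  28 → (1, 'fbeadabedfbbcfdeaaafabfaccdffede')
  29 → (14, 'fdeaaafabfaccdffede')
  30 → (29, 'fede')
  31 → (0, 'ffbeadabedfbbcfdeaaafabfaccdffede')
  32 → (28, 'ffede')

[17, 18, 6, 21, 24, 4, 19, 11, 12, 2, 7, 22, 25, 26, 13, 5, 31, 15, 9, 27, 32, 16, 3, 30, 8, 20, 23, 10, 1, 14, 29, 0, 28]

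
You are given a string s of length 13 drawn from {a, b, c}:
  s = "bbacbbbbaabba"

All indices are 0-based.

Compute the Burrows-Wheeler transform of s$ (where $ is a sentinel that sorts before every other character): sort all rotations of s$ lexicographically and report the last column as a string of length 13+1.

abbabbbbab$bca

rank  rotation        last
    0  $bbacbbbbaabba  a
    1  a$bbacbbbbaabb  b
    2  aabba$bbacbbbb  b
    3  abba$bbacbbbba  a
    4  acbbbbaabba$bb  b
    5  ba$bbacbbbbaab  b
    6  baabba$bbacbbb  b
    7  bacbbbbaabba$b  b
    8  bba$bbacbbbbaa  a
    9  bbaabba$bbacbb  b
   10  bbacbbbbaabba$  $
   11  bbbaabba$bbacb  b
   12  bbbbaabba$bbac  c
   13  cbbbbaabba$bba  a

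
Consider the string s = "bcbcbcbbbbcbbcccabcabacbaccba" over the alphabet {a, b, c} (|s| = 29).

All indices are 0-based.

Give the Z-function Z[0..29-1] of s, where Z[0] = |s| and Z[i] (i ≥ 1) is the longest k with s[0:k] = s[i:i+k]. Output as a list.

Z[0]=29
i=1: outside box; Z[1]=0
i=2: outside box; Z[2]=5 extend→box=[2,7)
i=3: min(r-i=4, Z[1]=0)=0; Z[3]=0
i=4: min(r-i=3, Z[2]=5)=3; Z[4]=3
i=5: min(r-i=2, Z[3]=0)=0; Z[5]=0
i=6: min(r-i=1, Z[4]=3)=1; Z[6]=1
i=7: outside box; Z[7]=1 extend→box=[7,8)
i=8: outside box; Z[8]=1 extend→box=[8,9)
i=9: outside box; Z[9]=3 extend→box=[9,12)
i=10: min(r-i=2, Z[1]=0)=0; Z[10]=0
i=11: min(r-i=1, Z[2]=5)=1; Z[11]=1
i=12: outside box; Z[12]=2 extend→box=[12,14)
i=13: min(r-i=1, Z[1]=0)=0; Z[13]=0
i=14: outside box; Z[14]=0
i=15: outside box; Z[15]=0
i=16: outside box; Z[16]=0
i=17: outside box; Z[17]=2 extend→box=[17,19)
i=18: min(r-i=1, Z[1]=0)=0; Z[18]=0
i=19: outside box; Z[19]=0
i=20: outside box; Z[20]=1 extend→box=[20,21)
i=21: outside box; Z[21]=0
i=22: outside box; Z[22]=0
i=23: outside box; Z[23]=1 extend→box=[23,24)
i=24: outside box; Z[24]=0
i=25: outside box; Z[25]=0
i=26: outside box; Z[26]=0
i=27: outside box; Z[27]=1 extend→box=[27,28)
i=28: outside box; Z[28]=0

[29, 0, 5, 0, 3, 0, 1, 1, 1, 3, 0, 1, 2, 0, 0, 0, 0, 2, 0, 0, 1, 0, 0, 1, 0, 0, 0, 1, 0]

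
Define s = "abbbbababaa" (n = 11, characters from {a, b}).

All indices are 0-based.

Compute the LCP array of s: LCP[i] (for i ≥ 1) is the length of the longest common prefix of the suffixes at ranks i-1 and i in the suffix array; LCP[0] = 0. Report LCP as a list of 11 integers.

[0, 1, 1, 3, 2, 0, 2, 4, 1, 2, 3]

rank→(start, suffix):
  0 → (10, 'a')
  1 → (9, 'aa')
  2 → (7, 'abaa')
  3 → (5, 'ababaa')
  4 → (0, 'abbbbababaa')
  5 → (8, 'baa')
  6 → (6, 'babaa')
  7 → (4, 'bababaa')
  8 → (3, 'bbababaa')
  9 → (2, 'bbbababaa')
  10 → (1, 'bbbbababaa')

SA = [10, 9, 7, 5, 0, 8, 6, 4, 3, 2, 1]
[i] adj suffixes → lcp
  [1] 10/9 → 1 ('a')
  [2] 9/7 → 1 ('a')
  [3] 7/5 → 3 ('aba')
  [4] 5/0 → 2 ('ab')
  [5] 0/8 → 0 ('')
  [6] 8/6 → 2 ('ba')
  [7] 6/4 → 4 ('baba')
  [8] 4/3 → 1 ('b')
  [9] 3/2 → 2 ('bb')
  [10] 2/1 → 3 ('bbb')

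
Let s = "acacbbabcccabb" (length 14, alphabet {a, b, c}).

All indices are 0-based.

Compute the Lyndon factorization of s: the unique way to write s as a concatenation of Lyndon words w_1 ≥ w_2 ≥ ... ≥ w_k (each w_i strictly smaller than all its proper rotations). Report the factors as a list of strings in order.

emit factor 1: 'acacbb' (i=0, period=6)
emit factor 2: 'abccc' (i=6, period=5)
emit factor 3: 'abb' (i=11, period=3)

["acacbb", "abccc", "abb"]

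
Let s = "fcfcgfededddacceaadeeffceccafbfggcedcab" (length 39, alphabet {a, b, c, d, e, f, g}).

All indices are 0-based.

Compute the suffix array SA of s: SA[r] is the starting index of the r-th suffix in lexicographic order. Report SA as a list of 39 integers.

[16, 37, 12, 17, 27, 38, 29, 36, 26, 25, 13, 14, 23, 33, 1, 3, 11, 35, 10, 9, 7, 18, 15, 24, 34, 8, 6, 19, 20, 28, 22, 0, 2, 5, 21, 30, 32, 4, 31]

sorted suffixes:
  #0 SA[0]=16  'aadeeffceccafbfggcedcab'
  #1 SA[1]=37  'ab'
  #2 SA[2]=12  'acceaadeeffceccafbfggcedcab'
  #3 SA[3]=17  'adeeffceccafbfggcedcab'
  #4 SA[4]=27  'afbfggcedcab'
  #5 SA[5]=38  'b'
  #6 SA[6]=29  'bfggcedcab'
  #7 SA[7]=36  'cab'
  #8 SA[8]=26  'cafbfggcedcab'
  #9 SA[9]=25  'ccafbfggcedcab'
  #10 SA[10]=13  'cceaadeeffceccafbfggcedcab'
  #11 SA[11]=14  'ceaadeeffceccafbfggcedcab'
  #12 SA[12]=23  'ceccafbfggcedcab'
  #13 SA[13]=33  'cedcab'
  #14 SA[14]=1  'cfcgfededddacceaadeeffceccafbfggcedcab'
  #15 SA[15]=3  'cgfededddacceaadeeffceccafbfggcedcab'
  #16 SA[16]=11  'dacceaadeeffceccafbfggcedcab'
  #17 SA[17]=35  'dcab'
  #18 SA[18]=10  'ddacceaadeeffceccafbfggcedcab'
  #19 SA[19]=9  'dddacceaadeeffceccafbfggcedcab'
  #20 SA[20]=7  'dedddacceaadeeffceccafbfggcedcab'
  #21 SA[21]=18  'deeffceccafbfggcedcab'
  #22 SA[22]=15  'eaadeeffceccafbfggcedcab'
  #23 SA[23]=24  'eccafbfggcedcab'
  #24 SA[24]=34  'edcab'
  #25 SA[25]=8  'edddacceaadeeffceccafbfggcedcab'
  #26 SA[26]=6  'ededddacceaadeeffceccafbfggcedcab'
  #27 SA[27]=19  'eeffceccafbfggcedcab'
  #28 SA[28]=20  'effceccafbfggcedcab'
  #29 SA[29]=28  'fbfggcedcab'
  #30 SA[30]=22  'fceccafbfggcedcab'
  #31 SA[31]=0  'fcfcgfededddacceaadeeffceccafbfggcedcab'
  #32 SA[32]=2  'fcgfededddacceaadeeffceccafbfggcedcab'
  #33 SA[33]=5  'fededddacceaadeeffceccafbfggcedcab'
  #34 SA[34]=21  'ffceccafbfggcedcab'
  #35 SA[35]=30  'fggcedcab'
  #36 SA[36]=32  'gcedcab'
  #37 SA[37]=4  'gfededddacceaadeeffceccafbfggcedcab'
  #38 SA[38]=31  'ggcedcab'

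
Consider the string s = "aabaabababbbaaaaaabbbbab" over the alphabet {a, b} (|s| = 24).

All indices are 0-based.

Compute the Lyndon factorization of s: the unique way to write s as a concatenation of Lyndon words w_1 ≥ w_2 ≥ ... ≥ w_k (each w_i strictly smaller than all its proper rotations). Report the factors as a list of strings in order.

emit factor 1: 'aabaabababbb' (i=0, period=12)
emit factor 2: 'aaaaaabbbbab' (i=12, period=12)

["aabaabababbb", "aaaaaabbbbab"]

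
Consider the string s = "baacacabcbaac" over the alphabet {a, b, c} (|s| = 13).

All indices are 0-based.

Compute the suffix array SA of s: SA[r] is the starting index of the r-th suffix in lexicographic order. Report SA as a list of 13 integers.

[10, 1, 6, 11, 4, 2, 9, 0, 7, 12, 5, 3, 8]

sorted suffixes:
  #0 SA[0]=10  'aac'
  #1 SA[1]=1  'aacacabcbaac'
  #2 SA[2]=6  'abcbaac'
  #3 SA[3]=11  'ac'
  #4 SA[4]=4  'acabcbaac'
  #5 SA[5]=2  'acacabcbaac'
  #6 SA[6]=9  'baac'
  #7 SA[7]=0  'baacacabcbaac'
  #8 SA[8]=7  'bcbaac'
  #9 SA[9]=12  'c'
  #10 SA[10]=5  'cabcbaac'
  #11 SA[11]=3  'cacabcbaac'
  #12 SA[12]=8  'cbaac'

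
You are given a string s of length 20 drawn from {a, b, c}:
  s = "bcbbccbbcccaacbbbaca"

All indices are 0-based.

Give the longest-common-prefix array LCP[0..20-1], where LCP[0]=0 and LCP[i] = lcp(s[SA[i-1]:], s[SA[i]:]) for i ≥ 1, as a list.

[0, 1, 1, 2, 0, 1, 2, 2, 4, 1, 2, 3, 0, 2, 1, 3, 5, 1, 2, 2]

rank | idx | suffix
   0 |  19 | a
   1 |  11 | aacbbbaca
   2 |  17 | aca
   3 |  12 | acbbbaca
   4 |  16 | baca
   5 |  15 | bbaca
   6 |  14 | bbbaca
   7 |   2 | bbccbbcccaacbbbaca
   8 |   6 | bbcccaacbbbaca
   9 |   0 | bcbbccbbcccaacbbbaca
  10 |   3 | bccbbcccaacbbbaca
  11 |   7 | bcccaacbbbaca
  12 |  18 | ca
  13 |  10 | caacbbbaca
  14 |  13 | cbbbaca
  15 |   1 | cbbccbbcccaacbbbaca
  16 |   5 | cbbcccaacbbbaca
  17 |   9 | ccaacbbbaca
  18 |   4 | ccbbcccaacbbbaca
  19 |   8 | cccaacbbbaca

SA = [19, 11, 17, 12, 16, 15, 14, 2, 6, 0, 3, 7, 18, 10, 13, 1, 5, 9, 4, 8]
[i] adj suffixes → lcp
  [1] 19/11 → 1 ('a')
  [2] 11/17 → 1 ('a')
  [3] 17/12 → 2 ('ac')
  [4] 12/16 → 0 ('')
  [5] 16/15 → 1 ('b')
  [6] 15/14 → 2 ('bb')
  [7] 14/2 → 2 ('bb')
  [8] 2/6 → 4 ('bbcc')
  [9] 6/0 → 1 ('b')
  [10] 0/3 → 2 ('bc')
  [11] 3/7 → 3 ('bcc')
  [12] 7/18 → 0 ('')
  [13] 18/10 → 2 ('ca')
  [14] 10/13 → 1 ('c')
  [15] 13/1 → 3 ('cbb')
  [16] 1/5 → 5 ('cbbcc')
  [17] 5/9 → 1 ('c')
  [18] 9/4 → 2 ('cc')
  [19] 4/8 → 2 ('cc')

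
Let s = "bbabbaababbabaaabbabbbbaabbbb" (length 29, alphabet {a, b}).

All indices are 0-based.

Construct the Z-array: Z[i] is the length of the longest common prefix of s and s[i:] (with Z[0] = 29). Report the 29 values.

[29, 1, 0, 3, 1, 0, 0, 1, 0, 4, 1, 0, 1, 0, 0, 0, 5, 1, 0, 2, 2, 3, 1, 0, 0, 2, 2, 2, 1]

Z[0]=29
i=1: fresh scan; Z[1]=1 scan→box=[1,2)
i=2: fresh scan; Z[2]=0
i=3: fresh scan; Z[3]=3 scan→box=[3,6)
i=4: min(r-i=2, Z[1]=1)=1; Z[4]=1
i=5: min(r-i=1, Z[2]=0)=0; Z[5]=0
i=6: fresh scan; Z[6]=0
i=7: fresh scan; Z[7]=1 scan→box=[7,8)
i=8: fresh scan; Z[8]=0
i=9: fresh scan; Z[9]=4 scan→box=[9,13)
i=10: min(r-i=3, Z[1]=1)=1; Z[10]=1
i=11: min(r-i=2, Z[2]=0)=0; Z[11]=0
i=12: min(r-i=1, Z[3]=3)=1; Z[12]=1
i=13: fresh scan; Z[13]=0
i=14: fresh scan; Z[14]=0
i=15: fresh scan; Z[15]=0
i=16: fresh scan; Z[16]=5 scan→box=[16,21)
i=17: min(r-i=4, Z[1]=1)=1; Z[17]=1
i=18: min(r-i=3, Z[2]=0)=0; Z[18]=0
i=19: min(r-i=2, Z[3]=3)=2; Z[19]=2
i=20: min(r-i=1, Z[4]=1)=1; Z[20]=2 scan→box=[20,22)
i=21: min(r-i=1, Z[1]=1)=1; Z[21]=3 scan→box=[21,24)
i=22: min(r-i=2, Z[1]=1)=1; Z[22]=1
i=23: min(r-i=1, Z[2]=0)=0; Z[23]=0
i=24: fresh scan; Z[24]=0
i=25: fresh scan; Z[25]=2 scan→box=[25,27)
i=26: min(r-i=1, Z[1]=1)=1; Z[26]=2 scan→box=[26,28)
i=27: min(r-i=1, Z[1]=1)=1; Z[27]=2 scan→box=[27,29)
i=28: min(r-i=1, Z[1]=1)=1; Z[28]=1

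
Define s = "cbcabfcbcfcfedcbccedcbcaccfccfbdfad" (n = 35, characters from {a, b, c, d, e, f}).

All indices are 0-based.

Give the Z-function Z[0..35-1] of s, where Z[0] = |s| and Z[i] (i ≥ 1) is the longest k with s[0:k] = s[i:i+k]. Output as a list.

[35, 0, 1, 0, 0, 0, 3, 0, 1, 0, 1, 0, 0, 0, 3, 0, 1, 1, 0, 0, 4, 0, 1, 0, 1, 1, 0, 1, 1, 0, 0, 0, 0, 0, 0]

Z[0]=35
i=1: i≥r, start 0; Z[1]=0
i=2: i≥r, start 0; Z[2]=1 scan→box=[2,3)
i=3: i≥r, start 0; Z[3]=0
i=4: i≥r, start 0; Z[4]=0
i=5: i≥r, start 0; Z[5]=0
i=6: i≥r, start 0; Z[6]=3 scan→box=[6,9)
i=7: min(r-i=2, Z[1]=0)=0; Z[7]=0
i=8: min(r-i=1, Z[2]=1)=1; Z[8]=1
i=9: i≥r, start 0; Z[9]=0
i=10: i≥r, start 0; Z[10]=1 scan→box=[10,11)
i=11: i≥r, start 0; Z[11]=0
i=12: i≥r, start 0; Z[12]=0
i=13: i≥r, start 0; Z[13]=0
i=14: i≥r, start 0; Z[14]=3 scan→box=[14,17)
i=15: min(r-i=2, Z[1]=0)=0; Z[15]=0
i=16: min(r-i=1, Z[2]=1)=1; Z[16]=1
i=17: i≥r, start 0; Z[17]=1 scan→box=[17,18)
i=18: i≥r, start 0; Z[18]=0
i=19: i≥r, start 0; Z[19]=0
i=20: i≥r, start 0; Z[20]=4 scan→box=[20,24)
i=21: min(r-i=3, Z[1]=0)=0; Z[21]=0
i=22: min(r-i=2, Z[2]=1)=1; Z[22]=1
i=23: min(r-i=1, Z[3]=0)=0; Z[23]=0
i=24: i≥r, start 0; Z[24]=1 scan→box=[24,25)
i=25: i≥r, start 0; Z[25]=1 scan→box=[25,26)
i=26: i≥r, start 0; Z[26]=0
i=27: i≥r, start 0; Z[27]=1 scan→box=[27,28)
i=28: i≥r, start 0; Z[28]=1 scan→box=[28,29)
i=29: i≥r, start 0; Z[29]=0
i=30: i≥r, start 0; Z[30]=0
i=31: i≥r, start 0; Z[31]=0
i=32: i≥r, start 0; Z[32]=0
i=33: i≥r, start 0; Z[33]=0
i=34: i≥r, start 0; Z[34]=0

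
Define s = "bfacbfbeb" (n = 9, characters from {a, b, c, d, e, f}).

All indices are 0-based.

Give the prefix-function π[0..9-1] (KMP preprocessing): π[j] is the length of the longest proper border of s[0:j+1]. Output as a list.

π[0] = 0
j=1 s[j]='f': π[1]=0 (border '')
j=2 s[j]='a': π[2]=0 (border '')
j=3 s[j]='c': π[3]=0 (border '')
j=4 s[j]='b': π[4]=1 (border 'b')
j=5 s[j]='f': π[5]=2 (border 'bf')
j=6 s[j]='b': k: 2→0; π[6]=1 (border 'b')
j=7 s[j]='e': k: 1→0; π[7]=0 (border '')
j=8 s[j]='b': π[8]=1 (border 'b')

[0, 0, 0, 0, 1, 2, 1, 0, 1]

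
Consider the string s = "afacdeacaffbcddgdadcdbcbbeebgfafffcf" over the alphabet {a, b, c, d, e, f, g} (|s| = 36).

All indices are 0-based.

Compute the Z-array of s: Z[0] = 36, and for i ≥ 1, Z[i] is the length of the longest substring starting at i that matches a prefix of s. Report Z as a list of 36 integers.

[36, 0, 1, 0, 0, 0, 1, 0, 2, 0, 0, 0, 0, 0, 0, 0, 0, 1, 0, 0, 0, 0, 0, 0, 0, 0, 0, 0, 0, 0, 2, 0, 0, 0, 0, 0]

Z[0]=36
i=1: i≥r, start 0; Z[1]=0
i=2: i≥r, start 0; Z[2]=1 scan→box=[2,3)
i=3: i≥r, start 0; Z[3]=0
i=4: i≥r, start 0; Z[4]=0
i=5: i≥r, start 0; Z[5]=0
i=6: i≥r, start 0; Z[6]=1 scan→box=[6,7)
i=7: i≥r, start 0; Z[7]=0
i=8: i≥r, start 0; Z[8]=2 scan→box=[8,10)
i=9: min(r-i=1, Z[1]=0)=0; Z[9]=0
i=10: i≥r, start 0; Z[10]=0
i=11: i≥r, start 0; Z[11]=0
i=12: i≥r, start 0; Z[12]=0
i=13: i≥r, start 0; Z[13]=0
i=14: i≥r, start 0; Z[14]=0
i=15: i≥r, start 0; Z[15]=0
i=16: i≥r, start 0; Z[16]=0
i=17: i≥r, start 0; Z[17]=1 scan→box=[17,18)
i=18: i≥r, start 0; Z[18]=0
i=19: i≥r, start 0; Z[19]=0
i=20: i≥r, start 0; Z[20]=0
i=21: i≥r, start 0; Z[21]=0
i=22: i≥r, start 0; Z[22]=0
i=23: i≥r, start 0; Z[23]=0
i=24: i≥r, start 0; Z[24]=0
i=25: i≥r, start 0; Z[25]=0
i=26: i≥r, start 0; Z[26]=0
i=27: i≥r, start 0; Z[27]=0
i=28: i≥r, start 0; Z[28]=0
i=29: i≥r, start 0; Z[29]=0
i=30: i≥r, start 0; Z[30]=2 scan→box=[30,32)
i=31: min(r-i=1, Z[1]=0)=0; Z[31]=0
i=32: i≥r, start 0; Z[32]=0
i=33: i≥r, start 0; Z[33]=0
i=34: i≥r, start 0; Z[34]=0
i=35: i≥r, start 0; Z[35]=0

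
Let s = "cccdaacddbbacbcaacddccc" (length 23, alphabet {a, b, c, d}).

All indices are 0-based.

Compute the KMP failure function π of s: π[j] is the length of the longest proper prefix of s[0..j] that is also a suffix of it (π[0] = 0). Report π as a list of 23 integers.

π[0] = 0
j=1 s[j]='c': π[1]=1 (border 'c')
j=2 s[j]='c': π[2]=2 (border 'cc')
j=3 s[j]='d': k: 2→1→0; π[3]=0 (border '')
j=4 s[j]='a': π[4]=0 (border '')
j=5 s[j]='a': π[5]=0 (border '')
j=6 s[j]='c': π[6]=1 (border 'c')
j=7 s[j]='d': k: 1→0; π[7]=0 (border '')
j=8 s[j]='d': π[8]=0 (border '')
j=9 s[j]='b': π[9]=0 (border '')
j=10 s[j]='b': π[10]=0 (border '')
j=11 s[j]='a': π[11]=0 (border '')
j=12 s[j]='c': π[12]=1 (border 'c')
j=13 s[j]='b': k: 1→0; π[13]=0 (border '')
j=14 s[j]='c': π[14]=1 (border 'c')
j=15 s[j]='a': k: 1→0; π[15]=0 (border '')
j=16 s[j]='a': π[16]=0 (border '')
j=17 s[j]='c': π[17]=1 (border 'c')
j=18 s[j]='d': k: 1→0; π[18]=0 (border '')
j=19 s[j]='d': π[19]=0 (border '')
j=20 s[j]='c': π[20]=1 (border 'c')
j=21 s[j]='c': π[21]=2 (border 'cc')
j=22 s[j]='c': π[22]=3 (border 'ccc')

[0, 1, 2, 0, 0, 0, 1, 0, 0, 0, 0, 0, 1, 0, 1, 0, 0, 1, 0, 0, 1, 2, 3]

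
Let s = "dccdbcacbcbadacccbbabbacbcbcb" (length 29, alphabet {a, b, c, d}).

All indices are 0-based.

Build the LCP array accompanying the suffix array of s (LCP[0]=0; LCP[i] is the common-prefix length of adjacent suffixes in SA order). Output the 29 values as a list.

[0, 1, 5, 2, 1, 0, 1, 2, 2, 1, 3, 1, 2, 3, 3, 0, 1, 2, 2, 2, 4, 4, 1, 2, 2, 1, 0, 1, 1]

rank | idx | suffix
   0 |  19 | abbacbcbcb
   1 |   6 | acbcbadacccbbabbacbcbcb
   2 |  22 | acbcbcb
   3 |  13 | acccbbabbacbcbcb
   4 |  11 | adacccbbabbacbcbcb
   5 |  28 | b
   6 |  18 | babbacbcbcb
   7 |  21 | bacbcbcb
   8 |  10 | badacccbbabbacbcbcb
   9 |  17 | bbabbacbcbcb
  10 |  20 | bbacbcbcb
  11 |   4 | bcacbcbadacccbbabbacbcbcb
  12 |  26 | bcb
  13 |   8 | bcbadacccbbabbacbcbcb
  14 |  24 | bcbcb
  15 |   5 | cacbcbadacccbbabbacbcbcb
  16 |  27 | cb
  17 |   9 | cbadacccbbabbacbcbcb
  18 |  16 | cbbabbacbcbcb
  19 |  25 | cbcb
  20 |   7 | cbcbadacccbbabbacbcbcb
  21 |  23 | cbcbcb
  22 |  15 | ccbbabbacbcbcb
  23 |  14 | cccbbabbacbcbcb
  24 |   1 | ccdbcacbcbadacccbbabbacbcbcb
  25 |   2 | cdbcacbcbadacccbbabbacbcbcb
  26 |  12 | dacccbbabbacbcbcb
  27 |   3 | dbcacbcbadacccbbabbacbcbcb
  28 |   0 | dccdbcacbcbadacccbbabbacbcbcb

SA = [19, 6, 22, 13, 11, 28, 18, 21, 10, 17, 20, 4, 26, 8, 24, 5, 27, 9, 16, 25, 7, 23, 15, 14, 1, 2, 12, 3, 0]
[i] adj suffixes → lcp
  [1] 19/6 → 1 ('a')
  [2] 6/22 → 5 ('acbcb')
  [3] 22/13 → 2 ('ac')
  [4] 13/11 → 1 ('a')
  [5] 11/28 → 0 ('')
  [6] 28/18 → 1 ('b')
  [7] 18/21 → 2 ('ba')
  [8] 21/10 → 2 ('ba')
  [9] 10/17 → 1 ('b')
  [10] 17/20 → 3 ('bba')
  [11] 20/4 → 1 ('b')
  [12] 4/26 → 2 ('bc')
  [13] 26/8 → 3 ('bcb')
  [14] 8/24 → 3 ('bcb')
  [15] 24/5 → 0 ('')
  [16] 5/27 → 1 ('c')
  [17] 27/9 → 2 ('cb')
  [18] 9/16 → 2 ('cb')
  [19] 16/25 → 2 ('cb')
  [20] 25/7 → 4 ('cbcb')
  [21] 7/23 → 4 ('cbcb')
  [22] 23/15 → 1 ('c')
  [23] 15/14 → 2 ('cc')
  [24] 14/1 → 2 ('cc')
  [25] 1/2 → 1 ('c')
  [26] 2/12 → 0 ('')
  [27] 12/3 → 1 ('d')
  [28] 3/0 → 1 ('d')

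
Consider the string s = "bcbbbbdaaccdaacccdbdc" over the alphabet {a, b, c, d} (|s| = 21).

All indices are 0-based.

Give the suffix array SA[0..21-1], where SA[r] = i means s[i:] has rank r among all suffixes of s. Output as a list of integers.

[12, 7, 13, 8, 2, 3, 4, 0, 5, 18, 20, 1, 14, 9, 15, 10, 16, 11, 6, 17, 19]

rank→(start, suffix):
  0 → (12, 'aacccdbdc')
  1 → (7, 'aaccdaacccdbdc')
  2 → (13, 'acccdbdc')
  3 → (8, 'accdaacccdbdc')
  4 → (2, 'bbbbdaaccdaacccdbdc')
  5 → (3, 'bbbdaaccdaacccdbdc')
  6 → (4, 'bbdaaccdaacccdbdc')
  7 → (0, 'bcbbbbdaaccdaacccdbdc')
  8 → (5, 'bdaaccdaacccdbdc')
  9 → (18, 'bdc')
  10 → (20, 'c')
  11 → (1, 'cbbbbdaaccdaacccdbdc')
  12 → (14, 'cccdbdc')
  13 → (9, 'ccdaacccdbdc')
  14 → (15, 'ccdbdc')
  15 → (10, 'cdaacccdbdc')
  16 → (16, 'cdbdc')
  17 → (11, 'daacccdbdc')
  18 → (6, 'daaccdaacccdbdc')
  19 → (17, 'dbdc')
  20 → (19, 'dc')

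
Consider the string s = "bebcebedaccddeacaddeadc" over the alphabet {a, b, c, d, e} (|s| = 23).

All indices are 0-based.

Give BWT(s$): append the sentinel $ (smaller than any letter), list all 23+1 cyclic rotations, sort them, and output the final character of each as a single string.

cedece$edaacbeacaddddbcb

rank  rotation                  last
    0  $bebcebedaccddeacaddeadc  c
    1  acaddeadc$bebcebedaccdde  e
    2  accddeacaddeadc$bebcebed  d
    3  adc$bebcebedaccddeacadde  e
    4  addeadc$bebcebedaccddeac  c
    5  bcebedaccddeacaddeadc$be  e
    6  bebcebedaccddeacaddeadc$  $
    7  bedaccddeacaddeadc$bebce  e
    8  c$bebcebedaccddeacaddead  d
    9  caddeadc$bebcebedaccddea  a
   10  ccddeacaddeadc$bebcebeda  a
   11  cddeacaddeadc$bebcebedac  c
   12  cebedaccddeacaddeadc$beb  b
   13  daccddeacaddeadc$bebcebe  e
   14  dc$bebcebedaccddeacaddea  a
   15  ddeacaddeadc$bebcebedacc  c
   16  ddeadc$bebcebedaccddeaca  a
   17  deacaddeadc$bebcebedaccd  d
   18  deadc$bebcebedaccddeacad  d
   19  eacaddeadc$bebcebedaccdd  d
   20  eadc$bebcebedaccddeacadd  d
   21  ebcebedaccddeacaddeadc$b  b
   22  ebedaccddeacaddeadc$bebc  c
   23  edaccddeacaddeadc$bebceb  b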